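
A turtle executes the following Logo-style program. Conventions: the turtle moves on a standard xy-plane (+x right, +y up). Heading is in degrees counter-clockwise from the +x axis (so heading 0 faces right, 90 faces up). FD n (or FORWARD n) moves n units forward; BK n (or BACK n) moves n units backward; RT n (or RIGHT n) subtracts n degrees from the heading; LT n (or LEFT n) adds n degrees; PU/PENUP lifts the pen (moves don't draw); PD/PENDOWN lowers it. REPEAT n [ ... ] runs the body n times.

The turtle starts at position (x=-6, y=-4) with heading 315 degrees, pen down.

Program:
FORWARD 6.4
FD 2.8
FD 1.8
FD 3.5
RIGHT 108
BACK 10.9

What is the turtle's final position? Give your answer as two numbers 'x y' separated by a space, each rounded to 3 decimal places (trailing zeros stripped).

Answer: 13.965 -9.305

Derivation:
Executing turtle program step by step:
Start: pos=(-6,-4), heading=315, pen down
FD 6.4: (-6,-4) -> (-1.475,-8.525) [heading=315, draw]
FD 2.8: (-1.475,-8.525) -> (0.505,-10.505) [heading=315, draw]
FD 1.8: (0.505,-10.505) -> (1.778,-11.778) [heading=315, draw]
FD 3.5: (1.778,-11.778) -> (4.253,-14.253) [heading=315, draw]
RT 108: heading 315 -> 207
BK 10.9: (4.253,-14.253) -> (13.965,-9.305) [heading=207, draw]
Final: pos=(13.965,-9.305), heading=207, 5 segment(s) drawn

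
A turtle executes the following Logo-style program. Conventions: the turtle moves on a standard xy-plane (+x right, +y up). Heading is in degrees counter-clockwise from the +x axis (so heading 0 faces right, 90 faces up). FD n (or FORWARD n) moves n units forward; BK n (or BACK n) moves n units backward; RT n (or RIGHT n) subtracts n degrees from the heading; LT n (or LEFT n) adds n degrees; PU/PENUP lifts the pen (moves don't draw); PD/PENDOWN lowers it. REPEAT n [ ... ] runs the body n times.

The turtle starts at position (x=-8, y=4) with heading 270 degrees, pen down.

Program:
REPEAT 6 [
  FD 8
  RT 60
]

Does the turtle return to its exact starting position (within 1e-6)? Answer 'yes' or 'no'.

Answer: yes

Derivation:
Executing turtle program step by step:
Start: pos=(-8,4), heading=270, pen down
REPEAT 6 [
  -- iteration 1/6 --
  FD 8: (-8,4) -> (-8,-4) [heading=270, draw]
  RT 60: heading 270 -> 210
  -- iteration 2/6 --
  FD 8: (-8,-4) -> (-14.928,-8) [heading=210, draw]
  RT 60: heading 210 -> 150
  -- iteration 3/6 --
  FD 8: (-14.928,-8) -> (-21.856,-4) [heading=150, draw]
  RT 60: heading 150 -> 90
  -- iteration 4/6 --
  FD 8: (-21.856,-4) -> (-21.856,4) [heading=90, draw]
  RT 60: heading 90 -> 30
  -- iteration 5/6 --
  FD 8: (-21.856,4) -> (-14.928,8) [heading=30, draw]
  RT 60: heading 30 -> 330
  -- iteration 6/6 --
  FD 8: (-14.928,8) -> (-8,4) [heading=330, draw]
  RT 60: heading 330 -> 270
]
Final: pos=(-8,4), heading=270, 6 segment(s) drawn

Start position: (-8, 4)
Final position: (-8, 4)
Distance = 0; < 1e-6 -> CLOSED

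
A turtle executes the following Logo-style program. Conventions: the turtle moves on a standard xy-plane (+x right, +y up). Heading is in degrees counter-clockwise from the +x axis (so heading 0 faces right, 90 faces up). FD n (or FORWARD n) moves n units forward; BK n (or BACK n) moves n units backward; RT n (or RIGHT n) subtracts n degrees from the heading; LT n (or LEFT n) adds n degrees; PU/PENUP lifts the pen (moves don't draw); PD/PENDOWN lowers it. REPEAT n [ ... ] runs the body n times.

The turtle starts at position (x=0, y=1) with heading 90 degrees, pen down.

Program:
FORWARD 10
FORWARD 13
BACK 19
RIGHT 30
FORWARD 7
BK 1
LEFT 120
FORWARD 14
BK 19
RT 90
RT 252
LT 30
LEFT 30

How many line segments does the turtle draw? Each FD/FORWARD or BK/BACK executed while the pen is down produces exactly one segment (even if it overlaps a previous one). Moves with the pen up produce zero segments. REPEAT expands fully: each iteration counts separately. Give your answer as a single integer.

Answer: 7

Derivation:
Executing turtle program step by step:
Start: pos=(0,1), heading=90, pen down
FD 10: (0,1) -> (0,11) [heading=90, draw]
FD 13: (0,11) -> (0,24) [heading=90, draw]
BK 19: (0,24) -> (0,5) [heading=90, draw]
RT 30: heading 90 -> 60
FD 7: (0,5) -> (3.5,11.062) [heading=60, draw]
BK 1: (3.5,11.062) -> (3,10.196) [heading=60, draw]
LT 120: heading 60 -> 180
FD 14: (3,10.196) -> (-11,10.196) [heading=180, draw]
BK 19: (-11,10.196) -> (8,10.196) [heading=180, draw]
RT 90: heading 180 -> 90
RT 252: heading 90 -> 198
LT 30: heading 198 -> 228
LT 30: heading 228 -> 258
Final: pos=(8,10.196), heading=258, 7 segment(s) drawn
Segments drawn: 7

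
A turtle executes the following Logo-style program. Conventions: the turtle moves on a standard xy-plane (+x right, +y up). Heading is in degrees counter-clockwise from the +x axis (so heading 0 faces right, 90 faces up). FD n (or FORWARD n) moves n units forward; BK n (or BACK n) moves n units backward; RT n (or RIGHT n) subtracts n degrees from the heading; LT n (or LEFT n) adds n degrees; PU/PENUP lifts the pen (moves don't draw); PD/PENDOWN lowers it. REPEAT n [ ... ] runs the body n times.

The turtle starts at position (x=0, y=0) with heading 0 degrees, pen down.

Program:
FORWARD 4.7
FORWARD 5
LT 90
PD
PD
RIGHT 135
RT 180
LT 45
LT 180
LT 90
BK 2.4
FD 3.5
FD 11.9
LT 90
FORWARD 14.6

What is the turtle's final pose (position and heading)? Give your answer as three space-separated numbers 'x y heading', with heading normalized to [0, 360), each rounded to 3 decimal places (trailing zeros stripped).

Executing turtle program step by step:
Start: pos=(0,0), heading=0, pen down
FD 4.7: (0,0) -> (4.7,0) [heading=0, draw]
FD 5: (4.7,0) -> (9.7,0) [heading=0, draw]
LT 90: heading 0 -> 90
PD: pen down
PD: pen down
RT 135: heading 90 -> 315
RT 180: heading 315 -> 135
LT 45: heading 135 -> 180
LT 180: heading 180 -> 0
LT 90: heading 0 -> 90
BK 2.4: (9.7,0) -> (9.7,-2.4) [heading=90, draw]
FD 3.5: (9.7,-2.4) -> (9.7,1.1) [heading=90, draw]
FD 11.9: (9.7,1.1) -> (9.7,13) [heading=90, draw]
LT 90: heading 90 -> 180
FD 14.6: (9.7,13) -> (-4.9,13) [heading=180, draw]
Final: pos=(-4.9,13), heading=180, 6 segment(s) drawn

Answer: -4.9 13 180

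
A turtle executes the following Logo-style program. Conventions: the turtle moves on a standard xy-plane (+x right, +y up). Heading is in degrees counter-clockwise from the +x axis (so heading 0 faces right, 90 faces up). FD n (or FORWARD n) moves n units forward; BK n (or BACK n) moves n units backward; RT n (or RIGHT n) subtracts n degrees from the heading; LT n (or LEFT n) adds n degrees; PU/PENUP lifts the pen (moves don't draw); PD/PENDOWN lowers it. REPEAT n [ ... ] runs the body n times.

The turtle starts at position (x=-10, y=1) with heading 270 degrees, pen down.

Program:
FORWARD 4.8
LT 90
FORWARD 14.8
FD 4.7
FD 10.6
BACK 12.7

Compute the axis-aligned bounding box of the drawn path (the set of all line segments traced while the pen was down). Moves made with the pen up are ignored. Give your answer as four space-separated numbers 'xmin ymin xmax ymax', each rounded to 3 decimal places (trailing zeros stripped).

Executing turtle program step by step:
Start: pos=(-10,1), heading=270, pen down
FD 4.8: (-10,1) -> (-10,-3.8) [heading=270, draw]
LT 90: heading 270 -> 0
FD 14.8: (-10,-3.8) -> (4.8,-3.8) [heading=0, draw]
FD 4.7: (4.8,-3.8) -> (9.5,-3.8) [heading=0, draw]
FD 10.6: (9.5,-3.8) -> (20.1,-3.8) [heading=0, draw]
BK 12.7: (20.1,-3.8) -> (7.4,-3.8) [heading=0, draw]
Final: pos=(7.4,-3.8), heading=0, 5 segment(s) drawn

Segment endpoints: x in {-10, 4.8, 7.4, 9.5, 20.1}, y in {-3.8, -3.8, -3.8, -3.8, -3.8, 1}
xmin=-10, ymin=-3.8, xmax=20.1, ymax=1

Answer: -10 -3.8 20.1 1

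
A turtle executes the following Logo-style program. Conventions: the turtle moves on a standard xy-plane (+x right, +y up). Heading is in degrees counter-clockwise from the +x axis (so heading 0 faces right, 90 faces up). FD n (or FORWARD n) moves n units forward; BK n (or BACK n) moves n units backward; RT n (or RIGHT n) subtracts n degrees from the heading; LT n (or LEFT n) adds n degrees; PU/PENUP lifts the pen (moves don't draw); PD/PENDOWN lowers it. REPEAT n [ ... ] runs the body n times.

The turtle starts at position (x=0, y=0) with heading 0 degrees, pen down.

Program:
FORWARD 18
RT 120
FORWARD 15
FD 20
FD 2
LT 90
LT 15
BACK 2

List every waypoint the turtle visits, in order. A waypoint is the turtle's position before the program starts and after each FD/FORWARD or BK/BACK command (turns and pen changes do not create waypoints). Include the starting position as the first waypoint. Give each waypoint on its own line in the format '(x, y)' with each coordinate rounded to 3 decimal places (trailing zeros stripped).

Answer: (0, 0)
(18, 0)
(10.5, -12.99)
(0.5, -30.311)
(-0.5, -32.043)
(-2.432, -31.525)

Derivation:
Executing turtle program step by step:
Start: pos=(0,0), heading=0, pen down
FD 18: (0,0) -> (18,0) [heading=0, draw]
RT 120: heading 0 -> 240
FD 15: (18,0) -> (10.5,-12.99) [heading=240, draw]
FD 20: (10.5,-12.99) -> (0.5,-30.311) [heading=240, draw]
FD 2: (0.5,-30.311) -> (-0.5,-32.043) [heading=240, draw]
LT 90: heading 240 -> 330
LT 15: heading 330 -> 345
BK 2: (-0.5,-32.043) -> (-2.432,-31.525) [heading=345, draw]
Final: pos=(-2.432,-31.525), heading=345, 5 segment(s) drawn
Waypoints (6 total):
(0, 0)
(18, 0)
(10.5, -12.99)
(0.5, -30.311)
(-0.5, -32.043)
(-2.432, -31.525)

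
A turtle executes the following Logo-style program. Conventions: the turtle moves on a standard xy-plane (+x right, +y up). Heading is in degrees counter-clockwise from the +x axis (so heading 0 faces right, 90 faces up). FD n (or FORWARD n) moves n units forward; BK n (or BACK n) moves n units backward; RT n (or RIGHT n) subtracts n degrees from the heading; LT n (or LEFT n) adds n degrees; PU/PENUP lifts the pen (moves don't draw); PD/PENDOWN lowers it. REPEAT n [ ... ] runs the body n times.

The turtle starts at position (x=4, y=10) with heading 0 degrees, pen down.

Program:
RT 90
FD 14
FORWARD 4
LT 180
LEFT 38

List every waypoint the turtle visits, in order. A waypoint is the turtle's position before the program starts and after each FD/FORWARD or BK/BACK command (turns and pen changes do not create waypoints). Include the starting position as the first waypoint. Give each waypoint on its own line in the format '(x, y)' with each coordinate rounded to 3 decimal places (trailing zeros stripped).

Executing turtle program step by step:
Start: pos=(4,10), heading=0, pen down
RT 90: heading 0 -> 270
FD 14: (4,10) -> (4,-4) [heading=270, draw]
FD 4: (4,-4) -> (4,-8) [heading=270, draw]
LT 180: heading 270 -> 90
LT 38: heading 90 -> 128
Final: pos=(4,-8), heading=128, 2 segment(s) drawn
Waypoints (3 total):
(4, 10)
(4, -4)
(4, -8)

Answer: (4, 10)
(4, -4)
(4, -8)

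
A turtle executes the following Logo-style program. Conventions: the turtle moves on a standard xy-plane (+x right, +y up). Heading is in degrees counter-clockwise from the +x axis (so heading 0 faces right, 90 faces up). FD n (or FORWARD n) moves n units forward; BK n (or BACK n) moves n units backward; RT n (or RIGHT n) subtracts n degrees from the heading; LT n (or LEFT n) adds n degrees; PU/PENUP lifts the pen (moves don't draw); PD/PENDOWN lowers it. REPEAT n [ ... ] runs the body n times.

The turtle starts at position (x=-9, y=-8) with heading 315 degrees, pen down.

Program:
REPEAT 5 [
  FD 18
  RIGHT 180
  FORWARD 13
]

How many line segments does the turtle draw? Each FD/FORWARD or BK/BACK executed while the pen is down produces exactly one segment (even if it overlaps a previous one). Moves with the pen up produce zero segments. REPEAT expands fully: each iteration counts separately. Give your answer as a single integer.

Answer: 10

Derivation:
Executing turtle program step by step:
Start: pos=(-9,-8), heading=315, pen down
REPEAT 5 [
  -- iteration 1/5 --
  FD 18: (-9,-8) -> (3.728,-20.728) [heading=315, draw]
  RT 180: heading 315 -> 135
  FD 13: (3.728,-20.728) -> (-5.464,-11.536) [heading=135, draw]
  -- iteration 2/5 --
  FD 18: (-5.464,-11.536) -> (-18.192,1.192) [heading=135, draw]
  RT 180: heading 135 -> 315
  FD 13: (-18.192,1.192) -> (-9,-8) [heading=315, draw]
  -- iteration 3/5 --
  FD 18: (-9,-8) -> (3.728,-20.728) [heading=315, draw]
  RT 180: heading 315 -> 135
  FD 13: (3.728,-20.728) -> (-5.464,-11.536) [heading=135, draw]
  -- iteration 4/5 --
  FD 18: (-5.464,-11.536) -> (-18.192,1.192) [heading=135, draw]
  RT 180: heading 135 -> 315
  FD 13: (-18.192,1.192) -> (-9,-8) [heading=315, draw]
  -- iteration 5/5 --
  FD 18: (-9,-8) -> (3.728,-20.728) [heading=315, draw]
  RT 180: heading 315 -> 135
  FD 13: (3.728,-20.728) -> (-5.464,-11.536) [heading=135, draw]
]
Final: pos=(-5.464,-11.536), heading=135, 10 segment(s) drawn
Segments drawn: 10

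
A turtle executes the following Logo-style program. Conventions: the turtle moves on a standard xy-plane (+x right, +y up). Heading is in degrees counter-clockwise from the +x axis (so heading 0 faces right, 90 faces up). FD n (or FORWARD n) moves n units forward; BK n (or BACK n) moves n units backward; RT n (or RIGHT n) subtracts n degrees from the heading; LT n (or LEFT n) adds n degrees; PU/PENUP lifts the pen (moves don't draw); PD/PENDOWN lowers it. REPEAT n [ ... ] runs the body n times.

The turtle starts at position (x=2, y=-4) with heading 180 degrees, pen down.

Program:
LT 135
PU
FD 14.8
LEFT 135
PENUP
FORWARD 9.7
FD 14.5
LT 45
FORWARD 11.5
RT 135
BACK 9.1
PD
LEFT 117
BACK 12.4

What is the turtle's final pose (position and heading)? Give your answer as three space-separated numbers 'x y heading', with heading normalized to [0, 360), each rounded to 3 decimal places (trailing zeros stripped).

Answer: 0.863 6.818 117

Derivation:
Executing turtle program step by step:
Start: pos=(2,-4), heading=180, pen down
LT 135: heading 180 -> 315
PU: pen up
FD 14.8: (2,-4) -> (12.465,-14.465) [heading=315, move]
LT 135: heading 315 -> 90
PU: pen up
FD 9.7: (12.465,-14.465) -> (12.465,-4.765) [heading=90, move]
FD 14.5: (12.465,-4.765) -> (12.465,9.735) [heading=90, move]
LT 45: heading 90 -> 135
FD 11.5: (12.465,9.735) -> (4.333,17.867) [heading=135, move]
RT 135: heading 135 -> 0
BK 9.1: (4.333,17.867) -> (-4.767,17.867) [heading=0, move]
PD: pen down
LT 117: heading 0 -> 117
BK 12.4: (-4.767,17.867) -> (0.863,6.818) [heading=117, draw]
Final: pos=(0.863,6.818), heading=117, 1 segment(s) drawn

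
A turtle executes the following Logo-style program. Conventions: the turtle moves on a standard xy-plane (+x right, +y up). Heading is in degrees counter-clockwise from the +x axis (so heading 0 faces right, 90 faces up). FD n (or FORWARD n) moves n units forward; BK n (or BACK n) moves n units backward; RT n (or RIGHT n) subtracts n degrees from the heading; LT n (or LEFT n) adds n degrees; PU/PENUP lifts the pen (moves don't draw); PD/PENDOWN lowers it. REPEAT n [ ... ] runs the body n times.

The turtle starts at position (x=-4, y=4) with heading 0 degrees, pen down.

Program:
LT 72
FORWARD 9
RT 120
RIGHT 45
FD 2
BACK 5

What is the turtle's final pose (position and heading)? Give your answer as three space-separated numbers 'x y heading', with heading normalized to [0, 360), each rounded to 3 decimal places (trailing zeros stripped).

Executing turtle program step by step:
Start: pos=(-4,4), heading=0, pen down
LT 72: heading 0 -> 72
FD 9: (-4,4) -> (-1.219,12.56) [heading=72, draw]
RT 120: heading 72 -> 312
RT 45: heading 312 -> 267
FD 2: (-1.219,12.56) -> (-1.324,10.562) [heading=267, draw]
BK 5: (-1.324,10.562) -> (-1.062,15.555) [heading=267, draw]
Final: pos=(-1.062,15.555), heading=267, 3 segment(s) drawn

Answer: -1.062 15.555 267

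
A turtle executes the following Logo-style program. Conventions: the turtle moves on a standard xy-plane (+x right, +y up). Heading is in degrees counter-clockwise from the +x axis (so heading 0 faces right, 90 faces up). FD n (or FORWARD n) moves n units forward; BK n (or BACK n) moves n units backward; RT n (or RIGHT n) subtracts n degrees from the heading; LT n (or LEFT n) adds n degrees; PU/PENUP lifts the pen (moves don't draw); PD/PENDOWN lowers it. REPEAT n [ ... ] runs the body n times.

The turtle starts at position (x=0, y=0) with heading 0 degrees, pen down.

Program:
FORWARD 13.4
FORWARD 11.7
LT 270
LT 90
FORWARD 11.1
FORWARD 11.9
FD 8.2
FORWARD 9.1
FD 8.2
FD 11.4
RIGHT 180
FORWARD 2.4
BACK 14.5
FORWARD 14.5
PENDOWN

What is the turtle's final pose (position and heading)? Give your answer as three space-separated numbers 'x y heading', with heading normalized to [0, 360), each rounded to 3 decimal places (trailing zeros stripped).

Executing turtle program step by step:
Start: pos=(0,0), heading=0, pen down
FD 13.4: (0,0) -> (13.4,0) [heading=0, draw]
FD 11.7: (13.4,0) -> (25.1,0) [heading=0, draw]
LT 270: heading 0 -> 270
LT 90: heading 270 -> 0
FD 11.1: (25.1,0) -> (36.2,0) [heading=0, draw]
FD 11.9: (36.2,0) -> (48.1,0) [heading=0, draw]
FD 8.2: (48.1,0) -> (56.3,0) [heading=0, draw]
FD 9.1: (56.3,0) -> (65.4,0) [heading=0, draw]
FD 8.2: (65.4,0) -> (73.6,0) [heading=0, draw]
FD 11.4: (73.6,0) -> (85,0) [heading=0, draw]
RT 180: heading 0 -> 180
FD 2.4: (85,0) -> (82.6,0) [heading=180, draw]
BK 14.5: (82.6,0) -> (97.1,0) [heading=180, draw]
FD 14.5: (97.1,0) -> (82.6,0) [heading=180, draw]
PD: pen down
Final: pos=(82.6,0), heading=180, 11 segment(s) drawn

Answer: 82.6 0 180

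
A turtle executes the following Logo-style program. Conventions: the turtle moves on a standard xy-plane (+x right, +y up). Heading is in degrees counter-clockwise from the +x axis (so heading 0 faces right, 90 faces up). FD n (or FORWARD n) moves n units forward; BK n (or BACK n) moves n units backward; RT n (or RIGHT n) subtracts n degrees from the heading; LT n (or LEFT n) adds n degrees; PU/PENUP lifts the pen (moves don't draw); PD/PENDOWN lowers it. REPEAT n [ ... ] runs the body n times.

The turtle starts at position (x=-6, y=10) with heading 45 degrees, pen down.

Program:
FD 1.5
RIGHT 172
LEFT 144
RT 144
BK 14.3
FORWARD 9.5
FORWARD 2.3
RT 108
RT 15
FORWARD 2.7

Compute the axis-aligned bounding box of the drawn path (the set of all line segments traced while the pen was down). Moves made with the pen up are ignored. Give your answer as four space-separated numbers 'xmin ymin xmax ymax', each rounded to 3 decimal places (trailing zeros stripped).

Answer: -6 10 3.667 22.481

Derivation:
Executing turtle program step by step:
Start: pos=(-6,10), heading=45, pen down
FD 1.5: (-6,10) -> (-4.939,11.061) [heading=45, draw]
RT 172: heading 45 -> 233
LT 144: heading 233 -> 17
RT 144: heading 17 -> 233
BK 14.3: (-4.939,11.061) -> (3.667,22.481) [heading=233, draw]
FD 9.5: (3.667,22.481) -> (-2.051,14.894) [heading=233, draw]
FD 2.3: (-2.051,14.894) -> (-3.435,13.057) [heading=233, draw]
RT 108: heading 233 -> 125
RT 15: heading 125 -> 110
FD 2.7: (-3.435,13.057) -> (-4.358,15.594) [heading=110, draw]
Final: pos=(-4.358,15.594), heading=110, 5 segment(s) drawn

Segment endpoints: x in {-6, -4.939, -4.358, -3.435, -2.051, 3.667}, y in {10, 11.061, 13.057, 14.894, 15.594, 22.481}
xmin=-6, ymin=10, xmax=3.667, ymax=22.481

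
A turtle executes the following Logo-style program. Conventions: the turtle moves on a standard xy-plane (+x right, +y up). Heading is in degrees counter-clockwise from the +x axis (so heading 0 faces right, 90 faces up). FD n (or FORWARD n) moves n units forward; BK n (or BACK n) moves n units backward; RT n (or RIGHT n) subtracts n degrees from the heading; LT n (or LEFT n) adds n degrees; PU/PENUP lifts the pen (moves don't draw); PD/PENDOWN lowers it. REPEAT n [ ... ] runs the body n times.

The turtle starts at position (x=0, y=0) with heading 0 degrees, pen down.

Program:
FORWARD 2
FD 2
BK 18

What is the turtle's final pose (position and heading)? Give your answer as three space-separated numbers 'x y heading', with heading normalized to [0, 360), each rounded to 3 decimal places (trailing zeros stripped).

Executing turtle program step by step:
Start: pos=(0,0), heading=0, pen down
FD 2: (0,0) -> (2,0) [heading=0, draw]
FD 2: (2,0) -> (4,0) [heading=0, draw]
BK 18: (4,0) -> (-14,0) [heading=0, draw]
Final: pos=(-14,0), heading=0, 3 segment(s) drawn

Answer: -14 0 0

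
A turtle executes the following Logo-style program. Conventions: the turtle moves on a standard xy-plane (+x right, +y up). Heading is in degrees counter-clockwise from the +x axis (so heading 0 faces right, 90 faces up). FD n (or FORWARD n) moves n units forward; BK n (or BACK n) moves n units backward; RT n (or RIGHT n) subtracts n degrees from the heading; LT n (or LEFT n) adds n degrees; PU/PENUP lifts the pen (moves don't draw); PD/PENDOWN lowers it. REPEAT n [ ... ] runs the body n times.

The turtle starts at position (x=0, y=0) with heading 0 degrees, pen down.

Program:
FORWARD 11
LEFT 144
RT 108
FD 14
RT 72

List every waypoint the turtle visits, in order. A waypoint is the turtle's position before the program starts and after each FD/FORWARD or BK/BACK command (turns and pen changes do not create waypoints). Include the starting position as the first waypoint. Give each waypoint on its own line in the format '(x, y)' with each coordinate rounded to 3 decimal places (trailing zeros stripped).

Answer: (0, 0)
(11, 0)
(22.326, 8.229)

Derivation:
Executing turtle program step by step:
Start: pos=(0,0), heading=0, pen down
FD 11: (0,0) -> (11,0) [heading=0, draw]
LT 144: heading 0 -> 144
RT 108: heading 144 -> 36
FD 14: (11,0) -> (22.326,8.229) [heading=36, draw]
RT 72: heading 36 -> 324
Final: pos=(22.326,8.229), heading=324, 2 segment(s) drawn
Waypoints (3 total):
(0, 0)
(11, 0)
(22.326, 8.229)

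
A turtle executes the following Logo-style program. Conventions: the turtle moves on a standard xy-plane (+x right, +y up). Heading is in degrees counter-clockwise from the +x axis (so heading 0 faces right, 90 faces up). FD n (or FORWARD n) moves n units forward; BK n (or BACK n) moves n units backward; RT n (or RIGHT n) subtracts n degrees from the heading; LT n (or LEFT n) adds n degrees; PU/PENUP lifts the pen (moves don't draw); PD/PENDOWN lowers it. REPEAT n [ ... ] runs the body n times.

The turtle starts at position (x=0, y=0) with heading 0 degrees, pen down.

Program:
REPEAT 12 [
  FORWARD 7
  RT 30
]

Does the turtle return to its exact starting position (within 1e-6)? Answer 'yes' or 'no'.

Answer: yes

Derivation:
Executing turtle program step by step:
Start: pos=(0,0), heading=0, pen down
REPEAT 12 [
  -- iteration 1/12 --
  FD 7: (0,0) -> (7,0) [heading=0, draw]
  RT 30: heading 0 -> 330
  -- iteration 2/12 --
  FD 7: (7,0) -> (13.062,-3.5) [heading=330, draw]
  RT 30: heading 330 -> 300
  -- iteration 3/12 --
  FD 7: (13.062,-3.5) -> (16.562,-9.562) [heading=300, draw]
  RT 30: heading 300 -> 270
  -- iteration 4/12 --
  FD 7: (16.562,-9.562) -> (16.562,-16.562) [heading=270, draw]
  RT 30: heading 270 -> 240
  -- iteration 5/12 --
  FD 7: (16.562,-16.562) -> (13.062,-22.624) [heading=240, draw]
  RT 30: heading 240 -> 210
  -- iteration 6/12 --
  FD 7: (13.062,-22.624) -> (7,-26.124) [heading=210, draw]
  RT 30: heading 210 -> 180
  -- iteration 7/12 --
  FD 7: (7,-26.124) -> (0,-26.124) [heading=180, draw]
  RT 30: heading 180 -> 150
  -- iteration 8/12 --
  FD 7: (0,-26.124) -> (-6.062,-22.624) [heading=150, draw]
  RT 30: heading 150 -> 120
  -- iteration 9/12 --
  FD 7: (-6.062,-22.624) -> (-9.562,-16.562) [heading=120, draw]
  RT 30: heading 120 -> 90
  -- iteration 10/12 --
  FD 7: (-9.562,-16.562) -> (-9.562,-9.562) [heading=90, draw]
  RT 30: heading 90 -> 60
  -- iteration 11/12 --
  FD 7: (-9.562,-9.562) -> (-6.062,-3.5) [heading=60, draw]
  RT 30: heading 60 -> 30
  -- iteration 12/12 --
  FD 7: (-6.062,-3.5) -> (0,0) [heading=30, draw]
  RT 30: heading 30 -> 0
]
Final: pos=(0,0), heading=0, 12 segment(s) drawn

Start position: (0, 0)
Final position: (0, 0)
Distance = 0; < 1e-6 -> CLOSED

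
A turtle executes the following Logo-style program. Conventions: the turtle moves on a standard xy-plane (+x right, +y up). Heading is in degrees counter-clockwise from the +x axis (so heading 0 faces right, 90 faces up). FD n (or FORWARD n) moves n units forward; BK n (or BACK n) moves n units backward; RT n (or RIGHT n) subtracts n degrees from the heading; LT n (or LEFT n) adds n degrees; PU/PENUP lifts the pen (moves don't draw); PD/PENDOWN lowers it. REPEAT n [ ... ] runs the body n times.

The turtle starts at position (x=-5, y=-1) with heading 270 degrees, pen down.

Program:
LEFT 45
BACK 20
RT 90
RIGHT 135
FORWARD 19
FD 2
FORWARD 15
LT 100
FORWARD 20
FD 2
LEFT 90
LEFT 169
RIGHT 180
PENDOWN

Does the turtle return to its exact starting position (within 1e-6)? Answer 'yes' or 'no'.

Answer: no

Derivation:
Executing turtle program step by step:
Start: pos=(-5,-1), heading=270, pen down
LT 45: heading 270 -> 315
BK 20: (-5,-1) -> (-19.142,13.142) [heading=315, draw]
RT 90: heading 315 -> 225
RT 135: heading 225 -> 90
FD 19: (-19.142,13.142) -> (-19.142,32.142) [heading=90, draw]
FD 2: (-19.142,32.142) -> (-19.142,34.142) [heading=90, draw]
FD 15: (-19.142,34.142) -> (-19.142,49.142) [heading=90, draw]
LT 100: heading 90 -> 190
FD 20: (-19.142,49.142) -> (-38.838,45.669) [heading=190, draw]
FD 2: (-38.838,45.669) -> (-40.808,45.322) [heading=190, draw]
LT 90: heading 190 -> 280
LT 169: heading 280 -> 89
RT 180: heading 89 -> 269
PD: pen down
Final: pos=(-40.808,45.322), heading=269, 6 segment(s) drawn

Start position: (-5, -1)
Final position: (-40.808, 45.322)
Distance = 58.548; >= 1e-6 -> NOT closed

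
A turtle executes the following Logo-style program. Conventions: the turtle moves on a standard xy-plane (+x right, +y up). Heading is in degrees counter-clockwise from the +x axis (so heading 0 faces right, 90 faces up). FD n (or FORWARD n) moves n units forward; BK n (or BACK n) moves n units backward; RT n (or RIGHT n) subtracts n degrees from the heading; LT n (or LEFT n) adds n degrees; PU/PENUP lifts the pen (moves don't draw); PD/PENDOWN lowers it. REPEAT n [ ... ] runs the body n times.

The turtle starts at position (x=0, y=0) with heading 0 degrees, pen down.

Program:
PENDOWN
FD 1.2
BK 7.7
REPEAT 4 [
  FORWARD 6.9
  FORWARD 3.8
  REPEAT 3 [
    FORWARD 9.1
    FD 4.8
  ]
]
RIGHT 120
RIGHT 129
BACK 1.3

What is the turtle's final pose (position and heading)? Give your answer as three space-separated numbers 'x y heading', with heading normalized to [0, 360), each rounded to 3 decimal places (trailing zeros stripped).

Executing turtle program step by step:
Start: pos=(0,0), heading=0, pen down
PD: pen down
FD 1.2: (0,0) -> (1.2,0) [heading=0, draw]
BK 7.7: (1.2,0) -> (-6.5,0) [heading=0, draw]
REPEAT 4 [
  -- iteration 1/4 --
  FD 6.9: (-6.5,0) -> (0.4,0) [heading=0, draw]
  FD 3.8: (0.4,0) -> (4.2,0) [heading=0, draw]
  REPEAT 3 [
    -- iteration 1/3 --
    FD 9.1: (4.2,0) -> (13.3,0) [heading=0, draw]
    FD 4.8: (13.3,0) -> (18.1,0) [heading=0, draw]
    -- iteration 2/3 --
    FD 9.1: (18.1,0) -> (27.2,0) [heading=0, draw]
    FD 4.8: (27.2,0) -> (32,0) [heading=0, draw]
    -- iteration 3/3 --
    FD 9.1: (32,0) -> (41.1,0) [heading=0, draw]
    FD 4.8: (41.1,0) -> (45.9,0) [heading=0, draw]
  ]
  -- iteration 2/4 --
  FD 6.9: (45.9,0) -> (52.8,0) [heading=0, draw]
  FD 3.8: (52.8,0) -> (56.6,0) [heading=0, draw]
  REPEAT 3 [
    -- iteration 1/3 --
    FD 9.1: (56.6,0) -> (65.7,0) [heading=0, draw]
    FD 4.8: (65.7,0) -> (70.5,0) [heading=0, draw]
    -- iteration 2/3 --
    FD 9.1: (70.5,0) -> (79.6,0) [heading=0, draw]
    FD 4.8: (79.6,0) -> (84.4,0) [heading=0, draw]
    -- iteration 3/3 --
    FD 9.1: (84.4,0) -> (93.5,0) [heading=0, draw]
    FD 4.8: (93.5,0) -> (98.3,0) [heading=0, draw]
  ]
  -- iteration 3/4 --
  FD 6.9: (98.3,0) -> (105.2,0) [heading=0, draw]
  FD 3.8: (105.2,0) -> (109,0) [heading=0, draw]
  REPEAT 3 [
    -- iteration 1/3 --
    FD 9.1: (109,0) -> (118.1,0) [heading=0, draw]
    FD 4.8: (118.1,0) -> (122.9,0) [heading=0, draw]
    -- iteration 2/3 --
    FD 9.1: (122.9,0) -> (132,0) [heading=0, draw]
    FD 4.8: (132,0) -> (136.8,0) [heading=0, draw]
    -- iteration 3/3 --
    FD 9.1: (136.8,0) -> (145.9,0) [heading=0, draw]
    FD 4.8: (145.9,0) -> (150.7,0) [heading=0, draw]
  ]
  -- iteration 4/4 --
  FD 6.9: (150.7,0) -> (157.6,0) [heading=0, draw]
  FD 3.8: (157.6,0) -> (161.4,0) [heading=0, draw]
  REPEAT 3 [
    -- iteration 1/3 --
    FD 9.1: (161.4,0) -> (170.5,0) [heading=0, draw]
    FD 4.8: (170.5,0) -> (175.3,0) [heading=0, draw]
    -- iteration 2/3 --
    FD 9.1: (175.3,0) -> (184.4,0) [heading=0, draw]
    FD 4.8: (184.4,0) -> (189.2,0) [heading=0, draw]
    -- iteration 3/3 --
    FD 9.1: (189.2,0) -> (198.3,0) [heading=0, draw]
    FD 4.8: (198.3,0) -> (203.1,0) [heading=0, draw]
  ]
]
RT 120: heading 0 -> 240
RT 129: heading 240 -> 111
BK 1.3: (203.1,0) -> (203.566,-1.214) [heading=111, draw]
Final: pos=(203.566,-1.214), heading=111, 35 segment(s) drawn

Answer: 203.566 -1.214 111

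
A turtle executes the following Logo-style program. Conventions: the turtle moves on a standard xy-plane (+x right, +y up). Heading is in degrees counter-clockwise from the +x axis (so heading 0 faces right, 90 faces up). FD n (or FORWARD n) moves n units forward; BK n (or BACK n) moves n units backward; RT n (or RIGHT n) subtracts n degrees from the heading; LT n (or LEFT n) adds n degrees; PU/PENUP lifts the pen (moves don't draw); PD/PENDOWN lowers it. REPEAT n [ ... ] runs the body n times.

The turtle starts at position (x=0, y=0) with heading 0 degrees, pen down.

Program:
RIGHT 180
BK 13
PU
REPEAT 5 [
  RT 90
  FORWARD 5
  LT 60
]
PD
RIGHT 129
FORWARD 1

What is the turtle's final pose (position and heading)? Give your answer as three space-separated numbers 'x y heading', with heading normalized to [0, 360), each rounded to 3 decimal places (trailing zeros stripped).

Answer: 29.004 8.342 261

Derivation:
Executing turtle program step by step:
Start: pos=(0,0), heading=0, pen down
RT 180: heading 0 -> 180
BK 13: (0,0) -> (13,0) [heading=180, draw]
PU: pen up
REPEAT 5 [
  -- iteration 1/5 --
  RT 90: heading 180 -> 90
  FD 5: (13,0) -> (13,5) [heading=90, move]
  LT 60: heading 90 -> 150
  -- iteration 2/5 --
  RT 90: heading 150 -> 60
  FD 5: (13,5) -> (15.5,9.33) [heading=60, move]
  LT 60: heading 60 -> 120
  -- iteration 3/5 --
  RT 90: heading 120 -> 30
  FD 5: (15.5,9.33) -> (19.83,11.83) [heading=30, move]
  LT 60: heading 30 -> 90
  -- iteration 4/5 --
  RT 90: heading 90 -> 0
  FD 5: (19.83,11.83) -> (24.83,11.83) [heading=0, move]
  LT 60: heading 0 -> 60
  -- iteration 5/5 --
  RT 90: heading 60 -> 330
  FD 5: (24.83,11.83) -> (29.16,9.33) [heading=330, move]
  LT 60: heading 330 -> 30
]
PD: pen down
RT 129: heading 30 -> 261
FD 1: (29.16,9.33) -> (29.004,8.342) [heading=261, draw]
Final: pos=(29.004,8.342), heading=261, 2 segment(s) drawn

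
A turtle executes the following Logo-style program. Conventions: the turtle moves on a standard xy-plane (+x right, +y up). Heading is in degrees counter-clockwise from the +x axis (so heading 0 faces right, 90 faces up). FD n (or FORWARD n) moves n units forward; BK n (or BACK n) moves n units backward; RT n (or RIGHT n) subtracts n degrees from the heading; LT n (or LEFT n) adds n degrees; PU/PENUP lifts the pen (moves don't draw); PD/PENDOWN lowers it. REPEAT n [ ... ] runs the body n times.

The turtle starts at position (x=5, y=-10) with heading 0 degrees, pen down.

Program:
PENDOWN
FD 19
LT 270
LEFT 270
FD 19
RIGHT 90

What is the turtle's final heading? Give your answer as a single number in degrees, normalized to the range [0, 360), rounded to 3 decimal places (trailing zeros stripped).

Executing turtle program step by step:
Start: pos=(5,-10), heading=0, pen down
PD: pen down
FD 19: (5,-10) -> (24,-10) [heading=0, draw]
LT 270: heading 0 -> 270
LT 270: heading 270 -> 180
FD 19: (24,-10) -> (5,-10) [heading=180, draw]
RT 90: heading 180 -> 90
Final: pos=(5,-10), heading=90, 2 segment(s) drawn

Answer: 90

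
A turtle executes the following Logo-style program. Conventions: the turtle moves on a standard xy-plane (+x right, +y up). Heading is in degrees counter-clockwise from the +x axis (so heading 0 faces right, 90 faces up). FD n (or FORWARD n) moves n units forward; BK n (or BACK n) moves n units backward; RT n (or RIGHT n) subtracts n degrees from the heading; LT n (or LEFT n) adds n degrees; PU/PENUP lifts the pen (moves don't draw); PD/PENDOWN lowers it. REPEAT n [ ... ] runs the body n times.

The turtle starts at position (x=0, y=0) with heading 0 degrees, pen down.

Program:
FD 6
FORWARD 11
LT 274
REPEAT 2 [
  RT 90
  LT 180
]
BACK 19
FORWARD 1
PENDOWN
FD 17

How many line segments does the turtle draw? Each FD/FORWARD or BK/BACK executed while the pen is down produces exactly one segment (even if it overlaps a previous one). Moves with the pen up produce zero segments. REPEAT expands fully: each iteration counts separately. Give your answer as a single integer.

Answer: 5

Derivation:
Executing turtle program step by step:
Start: pos=(0,0), heading=0, pen down
FD 6: (0,0) -> (6,0) [heading=0, draw]
FD 11: (6,0) -> (17,0) [heading=0, draw]
LT 274: heading 0 -> 274
REPEAT 2 [
  -- iteration 1/2 --
  RT 90: heading 274 -> 184
  LT 180: heading 184 -> 4
  -- iteration 2/2 --
  RT 90: heading 4 -> 274
  LT 180: heading 274 -> 94
]
BK 19: (17,0) -> (18.325,-18.954) [heading=94, draw]
FD 1: (18.325,-18.954) -> (18.256,-17.956) [heading=94, draw]
PD: pen down
FD 17: (18.256,-17.956) -> (17.07,-0.998) [heading=94, draw]
Final: pos=(17.07,-0.998), heading=94, 5 segment(s) drawn
Segments drawn: 5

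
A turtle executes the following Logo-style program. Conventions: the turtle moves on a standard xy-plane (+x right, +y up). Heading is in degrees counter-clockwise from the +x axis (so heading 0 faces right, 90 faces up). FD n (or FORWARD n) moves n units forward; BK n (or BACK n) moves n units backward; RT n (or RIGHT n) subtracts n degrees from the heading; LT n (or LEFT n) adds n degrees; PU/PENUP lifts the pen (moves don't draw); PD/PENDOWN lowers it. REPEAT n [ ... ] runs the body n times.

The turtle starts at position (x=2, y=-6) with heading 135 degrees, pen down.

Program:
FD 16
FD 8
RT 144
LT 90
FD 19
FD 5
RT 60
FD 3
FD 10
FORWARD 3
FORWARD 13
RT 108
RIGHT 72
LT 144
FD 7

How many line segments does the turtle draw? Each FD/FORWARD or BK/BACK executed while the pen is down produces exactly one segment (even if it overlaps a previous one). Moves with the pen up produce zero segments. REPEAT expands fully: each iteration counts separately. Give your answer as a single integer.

Answer: 9

Derivation:
Executing turtle program step by step:
Start: pos=(2,-6), heading=135, pen down
FD 16: (2,-6) -> (-9.314,5.314) [heading=135, draw]
FD 8: (-9.314,5.314) -> (-14.971,10.971) [heading=135, draw]
RT 144: heading 135 -> 351
LT 90: heading 351 -> 81
FD 19: (-14.971,10.971) -> (-11.998,29.737) [heading=81, draw]
FD 5: (-11.998,29.737) -> (-11.216,34.675) [heading=81, draw]
RT 60: heading 81 -> 21
FD 3: (-11.216,34.675) -> (-8.415,35.75) [heading=21, draw]
FD 10: (-8.415,35.75) -> (0.92,39.334) [heading=21, draw]
FD 3: (0.92,39.334) -> (3.721,40.409) [heading=21, draw]
FD 13: (3.721,40.409) -> (15.858,45.068) [heading=21, draw]
RT 108: heading 21 -> 273
RT 72: heading 273 -> 201
LT 144: heading 201 -> 345
FD 7: (15.858,45.068) -> (22.619,43.256) [heading=345, draw]
Final: pos=(22.619,43.256), heading=345, 9 segment(s) drawn
Segments drawn: 9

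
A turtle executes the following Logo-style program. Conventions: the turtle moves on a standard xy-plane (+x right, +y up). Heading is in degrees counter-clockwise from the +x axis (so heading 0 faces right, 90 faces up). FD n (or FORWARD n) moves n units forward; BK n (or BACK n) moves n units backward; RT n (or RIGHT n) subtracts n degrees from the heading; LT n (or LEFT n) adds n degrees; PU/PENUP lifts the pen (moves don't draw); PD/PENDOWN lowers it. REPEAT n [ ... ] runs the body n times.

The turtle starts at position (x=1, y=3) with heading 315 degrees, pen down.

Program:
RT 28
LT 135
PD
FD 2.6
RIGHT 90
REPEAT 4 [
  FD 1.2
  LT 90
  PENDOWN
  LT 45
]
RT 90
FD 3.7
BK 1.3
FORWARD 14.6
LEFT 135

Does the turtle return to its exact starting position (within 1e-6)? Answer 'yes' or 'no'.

Answer: no

Derivation:
Executing turtle program step by step:
Start: pos=(1,3), heading=315, pen down
RT 28: heading 315 -> 287
LT 135: heading 287 -> 62
PD: pen down
FD 2.6: (1,3) -> (2.221,5.296) [heading=62, draw]
RT 90: heading 62 -> 332
REPEAT 4 [
  -- iteration 1/4 --
  FD 1.2: (2.221,5.296) -> (3.28,4.732) [heading=332, draw]
  LT 90: heading 332 -> 62
  PD: pen down
  LT 45: heading 62 -> 107
  -- iteration 2/4 --
  FD 1.2: (3.28,4.732) -> (2.929,5.88) [heading=107, draw]
  LT 90: heading 107 -> 197
  PD: pen down
  LT 45: heading 197 -> 242
  -- iteration 3/4 --
  FD 1.2: (2.929,5.88) -> (2.366,4.82) [heading=242, draw]
  LT 90: heading 242 -> 332
  PD: pen down
  LT 45: heading 332 -> 17
  -- iteration 4/4 --
  FD 1.2: (2.366,4.82) -> (3.514,5.171) [heading=17, draw]
  LT 90: heading 17 -> 107
  PD: pen down
  LT 45: heading 107 -> 152
]
RT 90: heading 152 -> 62
FD 3.7: (3.514,5.171) -> (5.251,8.438) [heading=62, draw]
BK 1.3: (5.251,8.438) -> (4.64,7.29) [heading=62, draw]
FD 14.6: (4.64,7.29) -> (11.495,20.181) [heading=62, draw]
LT 135: heading 62 -> 197
Final: pos=(11.495,20.181), heading=197, 8 segment(s) drawn

Start position: (1, 3)
Final position: (11.495, 20.181)
Distance = 20.133; >= 1e-6 -> NOT closed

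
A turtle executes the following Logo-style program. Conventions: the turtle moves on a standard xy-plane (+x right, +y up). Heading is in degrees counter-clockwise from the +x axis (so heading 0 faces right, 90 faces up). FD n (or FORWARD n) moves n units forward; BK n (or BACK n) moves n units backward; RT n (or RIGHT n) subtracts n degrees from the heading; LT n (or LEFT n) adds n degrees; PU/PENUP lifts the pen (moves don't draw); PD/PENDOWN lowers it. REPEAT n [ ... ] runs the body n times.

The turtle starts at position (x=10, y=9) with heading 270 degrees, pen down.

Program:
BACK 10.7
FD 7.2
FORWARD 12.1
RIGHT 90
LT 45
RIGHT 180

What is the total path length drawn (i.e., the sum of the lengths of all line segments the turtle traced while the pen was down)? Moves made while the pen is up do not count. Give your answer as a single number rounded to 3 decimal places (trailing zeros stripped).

Executing turtle program step by step:
Start: pos=(10,9), heading=270, pen down
BK 10.7: (10,9) -> (10,19.7) [heading=270, draw]
FD 7.2: (10,19.7) -> (10,12.5) [heading=270, draw]
FD 12.1: (10,12.5) -> (10,0.4) [heading=270, draw]
RT 90: heading 270 -> 180
LT 45: heading 180 -> 225
RT 180: heading 225 -> 45
Final: pos=(10,0.4), heading=45, 3 segment(s) drawn

Segment lengths:
  seg 1: (10,9) -> (10,19.7), length = 10.7
  seg 2: (10,19.7) -> (10,12.5), length = 7.2
  seg 3: (10,12.5) -> (10,0.4), length = 12.1
Total = 30

Answer: 30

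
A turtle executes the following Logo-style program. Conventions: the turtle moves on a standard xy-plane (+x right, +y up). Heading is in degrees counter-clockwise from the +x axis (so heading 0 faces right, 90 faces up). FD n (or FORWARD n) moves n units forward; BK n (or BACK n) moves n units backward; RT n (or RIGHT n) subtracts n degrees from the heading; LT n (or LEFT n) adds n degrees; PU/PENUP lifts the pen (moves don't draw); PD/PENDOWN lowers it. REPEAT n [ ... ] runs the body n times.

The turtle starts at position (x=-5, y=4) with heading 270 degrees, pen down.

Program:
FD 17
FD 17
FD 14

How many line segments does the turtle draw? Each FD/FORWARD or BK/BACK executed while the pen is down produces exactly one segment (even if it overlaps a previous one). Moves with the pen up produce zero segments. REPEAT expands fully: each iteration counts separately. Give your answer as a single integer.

Executing turtle program step by step:
Start: pos=(-5,4), heading=270, pen down
FD 17: (-5,4) -> (-5,-13) [heading=270, draw]
FD 17: (-5,-13) -> (-5,-30) [heading=270, draw]
FD 14: (-5,-30) -> (-5,-44) [heading=270, draw]
Final: pos=(-5,-44), heading=270, 3 segment(s) drawn
Segments drawn: 3

Answer: 3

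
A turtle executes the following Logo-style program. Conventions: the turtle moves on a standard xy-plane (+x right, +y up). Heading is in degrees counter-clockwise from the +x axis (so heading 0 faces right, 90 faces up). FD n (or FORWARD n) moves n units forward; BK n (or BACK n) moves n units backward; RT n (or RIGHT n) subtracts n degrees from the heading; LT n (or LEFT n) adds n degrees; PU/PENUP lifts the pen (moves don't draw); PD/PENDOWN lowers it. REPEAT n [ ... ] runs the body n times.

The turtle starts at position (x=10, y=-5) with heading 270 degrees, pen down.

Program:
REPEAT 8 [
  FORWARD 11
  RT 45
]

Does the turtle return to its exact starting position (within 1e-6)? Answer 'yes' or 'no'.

Answer: yes

Derivation:
Executing turtle program step by step:
Start: pos=(10,-5), heading=270, pen down
REPEAT 8 [
  -- iteration 1/8 --
  FD 11: (10,-5) -> (10,-16) [heading=270, draw]
  RT 45: heading 270 -> 225
  -- iteration 2/8 --
  FD 11: (10,-16) -> (2.222,-23.778) [heading=225, draw]
  RT 45: heading 225 -> 180
  -- iteration 3/8 --
  FD 11: (2.222,-23.778) -> (-8.778,-23.778) [heading=180, draw]
  RT 45: heading 180 -> 135
  -- iteration 4/8 --
  FD 11: (-8.778,-23.778) -> (-16.556,-16) [heading=135, draw]
  RT 45: heading 135 -> 90
  -- iteration 5/8 --
  FD 11: (-16.556,-16) -> (-16.556,-5) [heading=90, draw]
  RT 45: heading 90 -> 45
  -- iteration 6/8 --
  FD 11: (-16.556,-5) -> (-8.778,2.778) [heading=45, draw]
  RT 45: heading 45 -> 0
  -- iteration 7/8 --
  FD 11: (-8.778,2.778) -> (2.222,2.778) [heading=0, draw]
  RT 45: heading 0 -> 315
  -- iteration 8/8 --
  FD 11: (2.222,2.778) -> (10,-5) [heading=315, draw]
  RT 45: heading 315 -> 270
]
Final: pos=(10,-5), heading=270, 8 segment(s) drawn

Start position: (10, -5)
Final position: (10, -5)
Distance = 0; < 1e-6 -> CLOSED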